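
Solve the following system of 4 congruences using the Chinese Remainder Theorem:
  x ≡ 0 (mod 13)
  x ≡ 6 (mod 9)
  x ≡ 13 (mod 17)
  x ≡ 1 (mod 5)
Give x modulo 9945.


Product of moduli M = 13 · 9 · 17 · 5 = 9945.
Merge one congruence at a time:
  Start: x ≡ 0 (mod 13).
  Combine with x ≡ 6 (mod 9); new modulus lcm = 117.
    Write x = 0 + 13·t and substitute into x ≡ 6 (mod 9): 13·t ≡ 6 − 0 = 6 (mod 9).
    Reduce coefficients mod 9: 4·t ≡ 6 (mod 9).
    The inverse of 4 mod 9 is 7 (since 4·7 = 28 = 3·9 + 1), so t ≡ 7·6 = 42 ≡ 6 (mod 9).
    Then x = 0 + 13·6 = 78, valid modulo lcm(13, 9) = 117: x ≡ 78 (mod 117).
  Combine with x ≡ 13 (mod 17); new modulus lcm = 1989.
    Write x = 78 + 117·t and substitute into x ≡ 13 (mod 17): 117·t ≡ 13 − 78 = -65 (mod 17).
    Reduce coefficients mod 17: 15·t ≡ 3 (mod 17).
    The inverse of 15 mod 17 is 8 (since 15·8 = 120 = 7·17 + 1), so t ≡ 8·3 = 24 ≡ 7 (mod 17).
    Then x = 78 + 117·7 = 897, valid modulo lcm(117, 17) = 1989: x ≡ 897 (mod 1989).
  Combine with x ≡ 1 (mod 5); new modulus lcm = 9945.
    Write x = 897 + 1989·t and substitute into x ≡ 1 (mod 5): 1989·t ≡ 1 − 897 = -896 (mod 5).
    Reduce coefficients mod 5: 4·t ≡ 4 (mod 5).
    The inverse of 4 mod 5 is 4 (since 4·4 = 16 = 3·5 + 1), so t ≡ 4·4 = 16 ≡ 1 (mod 5).
    Then x = 897 + 1989·1 = 2886, valid modulo lcm(1989, 5) = 9945: x ≡ 2886 (mod 9945).
Verify against each original: 2886 mod 13 = 0, 2886 mod 9 = 6, 2886 mod 17 = 13, 2886 mod 5 = 1.

x ≡ 2886 (mod 9945).


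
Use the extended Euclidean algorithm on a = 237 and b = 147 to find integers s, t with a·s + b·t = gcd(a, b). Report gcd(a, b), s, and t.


Euclidean algorithm on (237, 147) — divide until remainder is 0:
  237 = 1 · 147 + 90
  147 = 1 · 90 + 57
  90 = 1 · 57 + 33
  57 = 1 · 33 + 24
  33 = 1 · 24 + 9
  24 = 2 · 9 + 6
  9 = 1 · 6 + 3
  6 = 2 · 3 + 0
gcd(237, 147) = 3.
Track Bezout coefficients alongside the remainders: start with r₀ = 237 = a·1 + b·0 (s = 1, t = 0) and r₁ = 147 = a·0 + b·1 (s = 0, t = 1); each new remainder r_{k+1} = r_{k-1} − q_k·r_k inherits s_{k+1} = s_{k-1} − q_k·s_k, t_{k+1} = t_{k-1} − q_k·t_k, so r_k = a·s_k + b·t_k at every step:
  q = 1: r = 90, s = 1 − 1·0 = 1, t = 0 − 1·1 = -1  (check: 237·1 + 147·(-1) = 90)
  q = 1: r = 57, s = 0 − 1·1 = -1, t = 1 − 1·(-1) = 2  (check: 237·(-1) + 147·2 = 57)
  q = 1: r = 33, s = 1 − 1·(-1) = 2, t = -1 − 1·2 = -3  (check: 237·2 + 147·(-3) = 33)
  q = 1: r = 24, s = -1 − 1·2 = -3, t = 2 − 1·(-3) = 5  (check: 237·(-3) + 147·5 = 24)
  q = 1: r = 9, s = 2 − 1·(-3) = 5, t = -3 − 1·5 = -8  (check: 237·5 + 147·(-8) = 9)
  q = 2: r = 6, s = -3 − 2·5 = -13, t = 5 − 2·(-8) = 21  (check: 237·(-13) + 147·21 = 6)
  q = 1: r = 3, s = 5 − 1·(-13) = 18, t = -8 − 1·21 = -29  (check: 237·18 + 147·(-29) = 3)
The row with r = 3 (the gcd) gives the Bezout coefficients s = 18, t = -29.
Result: 237 · (18) + 147 · (-29) = 3.

gcd(237, 147) = 3; s = 18, t = -29 (check: 237·18 + 147·(-29) = 3).


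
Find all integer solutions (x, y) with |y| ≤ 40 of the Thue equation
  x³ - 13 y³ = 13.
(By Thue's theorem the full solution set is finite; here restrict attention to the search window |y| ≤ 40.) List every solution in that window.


The equation is x³ - 13y³ = 13. For fixed y, x³ = 13·y³ + 13, so a solution requires the RHS to be a perfect cube.
Strategy: iterate y from -40 to 40, compute RHS = 13·y³ + 13, and check whether it is a (positive or negative) perfect cube.
Check small values of y:
  y = 0: RHS = 13 is not a perfect cube.
  y = 1: RHS = 26 is not a perfect cube.
  y = -1: RHS = 0 = (0)³ ⇒ x = 0 works.
  y = 2: RHS = 117 is not a perfect cube.
  y = -2: RHS = -91 is not a perfect cube.
  y = 3: RHS = 364 is not a perfect cube.
  y = -3: RHS = -338 is not a perfect cube.
Continuing the search up to |y| = 40 finds no further solutions beyond those listed.
Collected solutions: (0, -1).

Solutions (with |y| ≤ 40): (0, -1).


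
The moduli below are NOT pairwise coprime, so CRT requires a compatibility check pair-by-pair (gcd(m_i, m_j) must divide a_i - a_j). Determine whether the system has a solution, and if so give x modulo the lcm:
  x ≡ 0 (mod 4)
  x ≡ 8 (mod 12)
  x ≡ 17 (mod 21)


Moduli 4, 12, 21 are not pairwise coprime, so CRT works modulo lcm(m_i) when all pairwise compatibility conditions hold.
Pairwise compatibility: gcd(m_i, m_j) must divide a_i - a_j for every pair.
Merge one congruence at a time:
  Start: x ≡ 0 (mod 4).
  Combine with x ≡ 8 (mod 12): gcd(4, 12) = 4; 8 - 0 = 8, which IS divisible by 4, so compatible.
    Write x = 0 + 4·t and substitute into x ≡ 8 (mod 12): 4·t ≡ 8 − 0 = 8 (mod 12).
    Divide the congruence (and modulus) by g = 4: 1·t ≡ 2 (mod 3).
    So t ≡ 2 (mod 3).
    Then x = 0 + 4·2 = 8, valid modulo lcm(4, 12) = 12: x ≡ 8 (mod 12).
  Combine with x ≡ 17 (mod 21): gcd(12, 21) = 3; 17 - 8 = 9, which IS divisible by 3, so compatible.
    Write x = 8 + 12·t and substitute into x ≡ 17 (mod 21): 12·t ≡ 17 − 8 = 9 (mod 21).
    Divide the congruence (and modulus) by g = 3: 4·t ≡ 3 (mod 7).
    The inverse of 4 mod 7 is 2 (since 4·2 = 8 = 1·7 + 1), so t ≡ 2·3 = 6 ≡ 6 (mod 7).
    Then x = 8 + 12·6 = 80, valid modulo lcm(12, 21) = 84: x ≡ 80 (mod 84).
Verify: 80 mod 4 = 0, 80 mod 12 = 8, 80 mod 21 = 17.

x ≡ 80 (mod 84).


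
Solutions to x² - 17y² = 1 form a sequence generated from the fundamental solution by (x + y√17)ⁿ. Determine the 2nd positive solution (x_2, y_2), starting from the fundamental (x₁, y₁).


Step 1: Find the fundamental solution (x₁, y₁) of x² - 17y² = 1.
  Expand √17 as a continued fraction. a₀ = ⌊√17⌋ = 4; iterate m_{k+1} = d_k·a_k − m_k, d_{k+1} = (17 − m_{k+1}²)/d_k, a_{k+1} = ⌊(a₀ + m_{k+1})/d_{k+1}⌋ (starting m₀ = 0, d₀ = 1), with convergents p_k = a_k·p_{k-1} + p_{k-2}, q_k = a_k·q_{k-1} + q_{k-2} (p₋₁ = 1, q₋₁ = 0):
  k = 0: a₀ = 4; p₀/q₀ = 4/1; p₀² − 17·q₀² = 16 − 17 = -1.
  k = 1: m = 4, d = 1, a = ⌊(4 + 4)/1⌋ = 8; p/q = (8·4 + 1)/(8·1 + 0) = 33/8; p² − 17·q² = 1089 − 1088 = 1.
  The first convergent with p² − 17·q² = 1 gives the fundamental solution (x₁, y₁) = (33, 8).
Step 2: Apply the recurrence (x_{n+1}, y_{n+1}) = (x₁x_n + 17y₁y_n, x₁y_n + y₁x_n) repeatedly.
  From (x_1, y_1) = (33, 8): x_2 = 33·33 + 17·8·8 = 2177; y_2 = 33·8 + 8·33 = 528.
Step 3: Verify x_2² - 17·y_2² = 4739329 - 4739328 = 1 (should be 1). ✓

(x_1, y_1) = (33, 8); (x_2, y_2) = (2177, 528).


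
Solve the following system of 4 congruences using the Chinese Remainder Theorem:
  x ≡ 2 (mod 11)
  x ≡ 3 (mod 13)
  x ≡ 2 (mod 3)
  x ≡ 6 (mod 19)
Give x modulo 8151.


Product of moduli M = 11 · 13 · 3 · 19 = 8151.
Merge one congruence at a time:
  Start: x ≡ 2 (mod 11).
  Combine with x ≡ 3 (mod 13); new modulus lcm = 143.
    Write x = 2 + 11·t and substitute into x ≡ 3 (mod 13): 11·t ≡ 3 − 2 = 1 (mod 13).
    The inverse of 11 mod 13 is 6 (since 11·6 = 66 = 5·13 + 1), so t ≡ 6·1 = 6 ≡ 6 (mod 13).
    Then x = 2 + 11·6 = 68, valid modulo lcm(11, 13) = 143: x ≡ 68 (mod 143).
  Combine with x ≡ 2 (mod 3); new modulus lcm = 429.
    Write x = 68 + 143·t and substitute into x ≡ 2 (mod 3): 143·t ≡ 2 − 68 = -66 (mod 3).
    Reduce coefficients mod 3: 2·t ≡ 0 (mod 3).
    The inverse of 2 mod 3 is 2 (since 2·2 = 4 = 1·3 + 1), so t ≡ 2·0 = 0 ≡ 0 (mod 3).
    Then x = 68 + 143·0 = 68, valid modulo lcm(143, 3) = 429: x ≡ 68 (mod 429).
  Combine with x ≡ 6 (mod 19); new modulus lcm = 8151.
    Write x = 68 + 429·t and substitute into x ≡ 6 (mod 19): 429·t ≡ 6 − 68 = -62 (mod 19).
    Reduce coefficients mod 19: 11·t ≡ 14 (mod 19).
    The inverse of 11 mod 19 is 7 (since 11·7 = 77 = 4·19 + 1), so t ≡ 7·14 = 98 ≡ 3 (mod 19).
    Then x = 68 + 429·3 = 1355, valid modulo lcm(429, 19) = 8151: x ≡ 1355 (mod 8151).
Verify against each original: 1355 mod 11 = 2, 1355 mod 13 = 3, 1355 mod 3 = 2, 1355 mod 19 = 6.

x ≡ 1355 (mod 8151).


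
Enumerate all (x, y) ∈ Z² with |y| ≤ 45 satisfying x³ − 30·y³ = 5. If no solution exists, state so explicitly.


The equation is x³ - 30y³ = 5. For fixed y, x³ = 30·y³ + 5, so a solution requires the RHS to be a perfect cube.
Strategy: iterate y from -45 to 45, compute RHS = 30·y³ + 5, and check whether it is a (positive or negative) perfect cube.
Check small values of y:
  y = 0: RHS = 5 is not a perfect cube.
  y = 1: RHS = 35 is not a perfect cube.
  y = -1: RHS = -25 is not a perfect cube.
  y = 2: RHS = 245 is not a perfect cube.
  y = -2: RHS = -235 is not a perfect cube.
  y = 3: RHS = 815 is not a perfect cube.
  y = -3: RHS = -805 is not a perfect cube.
Continuing the search up to |y| = 45 finds no solutions either.
No (x, y) in the scanned range satisfies the equation.

No integer solutions with |y| ≤ 45.


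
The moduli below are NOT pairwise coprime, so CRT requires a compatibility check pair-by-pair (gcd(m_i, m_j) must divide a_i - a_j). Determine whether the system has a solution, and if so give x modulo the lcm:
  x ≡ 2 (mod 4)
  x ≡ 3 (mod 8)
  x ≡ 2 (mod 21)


Moduli 4, 8, 21 are not pairwise coprime, so CRT works modulo lcm(m_i) when all pairwise compatibility conditions hold.
Pairwise compatibility: gcd(m_i, m_j) must divide a_i - a_j for every pair.
Merge one congruence at a time:
  Start: x ≡ 2 (mod 4).
  Combine with x ≡ 3 (mod 8): gcd(4, 8) = 4, and 3 - 2 = 1 is NOT divisible by 4.
    ⇒ system is inconsistent (no integer solution).

No solution (the system is inconsistent).


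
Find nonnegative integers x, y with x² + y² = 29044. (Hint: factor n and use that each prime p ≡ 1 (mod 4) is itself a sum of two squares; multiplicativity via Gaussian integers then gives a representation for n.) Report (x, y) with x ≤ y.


Step 1: Factor n = 29044 = 2^2 · 53 · 137.
Step 2: Check the mod-4 condition on each prime factor: 2 = 2 (special); 53 ≡ 1 (mod 4), exponent 1; 137 ≡ 1 (mod 4), exponent 1.
All primes ≡ 3 (mod 4) appear to even exponent (or don't appear), so by the two-squares theorem n IS expressible as a sum of two squares.
Step 3: Build a representation. Group n = k² · m with k = 2 and m = 53 · 137 = 7261 (a product of primes ≡ 1 (mod 4)); a representation of m scales to one of n via (k·x)² + (k·y)² = k²(x² + y²). Each prime p ≡ 1 (mod 4) is itself a sum of two squares; find a² by testing p − a² for a perfect square:
  53: 53 − 1² = 52, 53 − 2² = 49 = 7² ⇒ 53 = 2² + 7².
  137: 137 − 1² = 136, 137 − 2² = 133, 137 − 3² = 128, 137 − 4² = 121 = 11² ⇒ 137 = 4² + 11².
  Combine using the Brahmagupta–Fibonacci identity (a² + b²)(c² + d²) = (ac − bd)² + (ad + bc)² = (ac + bd)² + (ad − bc)²:
  53 · 137 = 7261: from (2² + 7²)(4² + 11²), take (2·4 − 7·11, 2·11 + 7·4) = (8 − 77, 22 + 28) = (-69, 50); dropping signs (only squares matter) gives (69, 50); check 69² + 50² = 4761 + 2500 = 7261 ✓.
  Scale by k = 2: (2·69, 2·50) = (138, 100).
Step 4: Order so x ≤ y and verify: 100² + 138² = 10000 + 19044 = 29044 = n. ✓

n = 29044 = 100² + 138² (one valid representation with x ≤ y).


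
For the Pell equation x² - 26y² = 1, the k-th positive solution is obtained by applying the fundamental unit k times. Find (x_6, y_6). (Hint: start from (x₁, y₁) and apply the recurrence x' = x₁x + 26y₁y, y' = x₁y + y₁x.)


Step 1: Find the fundamental solution (x₁, y₁) of x² - 26y² = 1.
  Expand √26 as a continued fraction. a₀ = ⌊√26⌋ = 5; iterate m_{k+1} = d_k·a_k − m_k, d_{k+1} = (26 − m_{k+1}²)/d_k, a_{k+1} = ⌊(a₀ + m_{k+1})/d_{k+1}⌋ (starting m₀ = 0, d₀ = 1), with convergents p_k = a_k·p_{k-1} + p_{k-2}, q_k = a_k·q_{k-1} + q_{k-2} (p₋₁ = 1, q₋₁ = 0):
  k = 0: a₀ = 5; p₀/q₀ = 5/1; p₀² − 26·q₀² = 25 − 26 = -1.
  k = 1: m = 5, d = 1, a = ⌊(5 + 5)/1⌋ = 10; p/q = (10·5 + 1)/(10·1 + 0) = 51/10; p² − 26·q² = 2601 − 2600 = 1.
  The first convergent with p² − 26·q² = 1 gives the fundamental solution (x₁, y₁) = (51, 10).
Step 2: Apply the recurrence (x_{n+1}, y_{n+1}) = (x₁x_n + 26y₁y_n, x₁y_n + y₁x_n) repeatedly.
  From (x_1, y_1) = (51, 10): x_2 = 51·51 + 26·10·10 = 5201; y_2 = 51·10 + 10·51 = 1020.
  From (x_2, y_2) = (5201, 1020): x_3 = 51·5201 + 26·10·1020 = 530451; y_3 = 51·1020 + 10·5201 = 104030.
  From (x_3, y_3) = (530451, 104030): x_4 = 51·530451 + 26·10·104030 = 54100801; y_4 = 51·104030 + 10·530451 = 10610040.
  From (x_4, y_4) = (54100801, 10610040): x_5 = 51·54100801 + 26·10·10610040 = 5517751251; y_5 = 51·10610040 + 10·54100801 = 1082120050.
  From (x_5, y_5) = (5517751251, 1082120050): x_6 = 51·5517751251 + 26·10·1082120050 = 562756526801; y_6 = 51·1082120050 + 10·5517751251 = 110365635060.
Step 3: Verify x_6² - 26·y_6² = 316694908457124631293601 - 316694908457124631293600 = 1 (should be 1). ✓

(x_1, y_1) = (51, 10); (x_6, y_6) = (562756526801, 110365635060).


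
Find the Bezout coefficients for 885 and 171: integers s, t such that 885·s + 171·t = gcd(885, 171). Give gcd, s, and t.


Euclidean algorithm on (885, 171) — divide until remainder is 0:
  885 = 5 · 171 + 30
  171 = 5 · 30 + 21
  30 = 1 · 21 + 9
  21 = 2 · 9 + 3
  9 = 3 · 3 + 0
gcd(885, 171) = 3.
Track Bezout coefficients alongside the remainders: start with r₀ = 885 = a·1 + b·0 (s = 1, t = 0) and r₁ = 171 = a·0 + b·1 (s = 0, t = 1); each new remainder r_{k+1} = r_{k-1} − q_k·r_k inherits s_{k+1} = s_{k-1} − q_k·s_k, t_{k+1} = t_{k-1} − q_k·t_k, so r_k = a·s_k + b·t_k at every step:
  q = 5: r = 30, s = 1 − 5·0 = 1, t = 0 − 5·1 = -5  (check: 885·1 + 171·(-5) = 30)
  q = 5: r = 21, s = 0 − 5·1 = -5, t = 1 − 5·(-5) = 26  (check: 885·(-5) + 171·26 = 21)
  q = 1: r = 9, s = 1 − 1·(-5) = 6, t = -5 − 1·26 = -31  (check: 885·6 + 171·(-31) = 9)
  q = 2: r = 3, s = -5 − 2·6 = -17, t = 26 − 2·(-31) = 88  (check: 885·(-17) + 171·88 = 3)
The row with r = 3 (the gcd) gives the Bezout coefficients s = -17, t = 88.
Result: 885 · (-17) + 171 · (88) = 3.

gcd(885, 171) = 3; s = -17, t = 88 (check: 885·(-17) + 171·88 = 3).


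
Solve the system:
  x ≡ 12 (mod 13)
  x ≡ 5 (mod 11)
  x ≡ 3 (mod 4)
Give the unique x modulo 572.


Moduli 13, 11, 4 are pairwise coprime; by CRT there is a unique solution modulo M = 13 · 11 · 4 = 572.
Solve pairwise, accumulating the modulus:
  Start with x ≡ 12 (mod 13).
  Combine with x ≡ 5 (mod 11): since gcd(13, 11) = 1, we get a unique residue mod 143.
    Write x = 12 + 13·t and substitute into x ≡ 5 (mod 11): 13·t ≡ 5 − 12 = -7 (mod 11).
    Reduce coefficients mod 11: 2·t ≡ 4 (mod 11).
    The inverse of 2 mod 11 is 6 (since 2·6 = 12 = 1·11 + 1), so t ≡ 6·4 = 24 ≡ 2 (mod 11).
    Then x = 12 + 13·2 = 38, valid modulo lcm(13, 11) = 143: x ≡ 38 (mod 143).
  Combine with x ≡ 3 (mod 4): since gcd(143, 4) = 1, we get a unique residue mod 572.
    Write x = 38 + 143·t and substitute into x ≡ 3 (mod 4): 143·t ≡ 3 − 38 = -35 (mod 4).
    Reduce coefficients mod 4: 3·t ≡ 1 (mod 4).
    The inverse of 3 mod 4 is 3 (since 3·3 = 9 = 2·4 + 1), so t ≡ 3·1 = 3 ≡ 3 (mod 4).
    Then x = 38 + 143·3 = 467, valid modulo lcm(143, 4) = 572: x ≡ 467 (mod 572).
Verify: 467 mod 13 = 12 ✓, 467 mod 11 = 5 ✓, 467 mod 4 = 3 ✓.

x ≡ 467 (mod 572).


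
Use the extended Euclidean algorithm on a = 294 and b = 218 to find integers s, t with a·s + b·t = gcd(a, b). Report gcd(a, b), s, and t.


Euclidean algorithm on (294, 218) — divide until remainder is 0:
  294 = 1 · 218 + 76
  218 = 2 · 76 + 66
  76 = 1 · 66 + 10
  66 = 6 · 10 + 6
  10 = 1 · 6 + 4
  6 = 1 · 4 + 2
  4 = 2 · 2 + 0
gcd(294, 218) = 2.
Track Bezout coefficients alongside the remainders: start with r₀ = 294 = a·1 + b·0 (s = 1, t = 0) and r₁ = 218 = a·0 + b·1 (s = 0, t = 1); each new remainder r_{k+1} = r_{k-1} − q_k·r_k inherits s_{k+1} = s_{k-1} − q_k·s_k, t_{k+1} = t_{k-1} − q_k·t_k, so r_k = a·s_k + b·t_k at every step:
  q = 1: r = 76, s = 1 − 1·0 = 1, t = 0 − 1·1 = -1  (check: 294·1 + 218·(-1) = 76)
  q = 2: r = 66, s = 0 − 2·1 = -2, t = 1 − 2·(-1) = 3  (check: 294·(-2) + 218·3 = 66)
  q = 1: r = 10, s = 1 − 1·(-2) = 3, t = -1 − 1·3 = -4  (check: 294·3 + 218·(-4) = 10)
  q = 6: r = 6, s = -2 − 6·3 = -20, t = 3 − 6·(-4) = 27  (check: 294·(-20) + 218·27 = 6)
  q = 1: r = 4, s = 3 − 1·(-20) = 23, t = -4 − 1·27 = -31  (check: 294·23 + 218·(-31) = 4)
  q = 1: r = 2, s = -20 − 1·23 = -43, t = 27 − 1·(-31) = 58  (check: 294·(-43) + 218·58 = 2)
The row with r = 2 (the gcd) gives the Bezout coefficients s = -43, t = 58.
Result: 294 · (-43) + 218 · (58) = 2.

gcd(294, 218) = 2; s = -43, t = 58 (check: 294·(-43) + 218·58 = 2).


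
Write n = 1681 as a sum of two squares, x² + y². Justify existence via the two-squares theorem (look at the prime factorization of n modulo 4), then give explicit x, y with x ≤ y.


Step 1: Factor n = 1681 = 41^2.
Step 2: Check the mod-4 condition on each prime factor: 41 ≡ 1 (mod 4), exponent 2.
All primes ≡ 3 (mod 4) appear to even exponent (or don't appear), so by the two-squares theorem n IS expressible as a sum of two squares.
Step 3: Build a representation. Here n = 41 · 41 is a product of primes ≡ 1 (mod 4). Each prime p ≡ 1 (mod 4) is itself a sum of two squares; find a² by testing p − a² for a perfect square:
  41: 41 − 1² = 40, 41 − 2² = 37, 41 − 3² = 32, 41 − 4² = 25 = 5² ⇒ 41 = 4² + 5².
  Combine using the Brahmagupta–Fibonacci identity (a² + b²)(c² + d²) = (ac − bd)² + (ad + bc)² = (ac + bd)² + (ad − bc)²:
  41 · 41 = 1681: from (4² + 5²)(4² + 5²), take (4·4 − 5·5, 4·5 + 5·4) = (16 − 25, 20 + 20) = (-9, 40); dropping signs (only squares matter) gives (9, 40); check 9² + 40² = 81 + 1600 = 1681 ✓.
Step 4: Order so x ≤ y and verify: 9² + 40² = 81 + 1600 = 1681 = n. ✓

n = 1681 = 9² + 40² (one valid representation with x ≤ y).


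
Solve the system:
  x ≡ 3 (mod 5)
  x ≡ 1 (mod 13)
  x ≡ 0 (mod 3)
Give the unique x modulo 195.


Moduli 5, 13, 3 are pairwise coprime; by CRT there is a unique solution modulo M = 5 · 13 · 3 = 195.
Solve pairwise, accumulating the modulus:
  Start with x ≡ 3 (mod 5).
  Combine with x ≡ 1 (mod 13): since gcd(5, 13) = 1, we get a unique residue mod 65.
    Write x = 3 + 5·t and substitute into x ≡ 1 (mod 13): 5·t ≡ 1 − 3 = -2 (mod 13).
    Reduce coefficients mod 13: 5·t ≡ 11 (mod 13).
    The inverse of 5 mod 13 is 8 (since 5·8 = 40 = 3·13 + 1), so t ≡ 8·11 = 88 ≡ 10 (mod 13).
    Then x = 3 + 5·10 = 53, valid modulo lcm(5, 13) = 65: x ≡ 53 (mod 65).
  Combine with x ≡ 0 (mod 3): since gcd(65, 3) = 1, we get a unique residue mod 195.
    Write x = 53 + 65·t and substitute into x ≡ 0 (mod 3): 65·t ≡ 0 − 53 = -53 (mod 3).
    Reduce coefficients mod 3: 2·t ≡ 1 (mod 3).
    The inverse of 2 mod 3 is 2 (since 2·2 = 4 = 1·3 + 1), so t ≡ 2·1 = 2 ≡ 2 (mod 3).
    Then x = 53 + 65·2 = 183, valid modulo lcm(65, 3) = 195: x ≡ 183 (mod 195).
Verify: 183 mod 5 = 3 ✓, 183 mod 13 = 1 ✓, 183 mod 3 = 0 ✓.

x ≡ 183 (mod 195).


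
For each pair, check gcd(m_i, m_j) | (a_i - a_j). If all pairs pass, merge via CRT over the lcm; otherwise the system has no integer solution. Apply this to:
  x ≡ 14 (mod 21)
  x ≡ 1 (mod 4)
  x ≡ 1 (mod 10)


Moduli 21, 4, 10 are not pairwise coprime, so CRT works modulo lcm(m_i) when all pairwise compatibility conditions hold.
Pairwise compatibility: gcd(m_i, m_j) must divide a_i - a_j for every pair.
Merge one congruence at a time:
  Start: x ≡ 14 (mod 21).
  Combine with x ≡ 1 (mod 4): gcd(21, 4) = 1; 1 - 14 = -13, which IS divisible by 1, so compatible.
    Write x = 14 + 21·t and substitute into x ≡ 1 (mod 4): 21·t ≡ 1 − 14 = -13 (mod 4).
    Reduce coefficients mod 4: 1·t ≡ 3 (mod 4).
    So t ≡ 3 (mod 4).
    Then x = 14 + 21·3 = 77, valid modulo lcm(21, 4) = 84: x ≡ 77 (mod 84).
  Combine with x ≡ 1 (mod 10): gcd(84, 10) = 2; 1 - 77 = -76, which IS divisible by 2, so compatible.
    Write x = 77 + 84·t and substitute into x ≡ 1 (mod 10): 84·t ≡ 1 − 77 = -76 (mod 10).
    Divide the congruence (and modulus) by g = 2: 42·t ≡ -38 (mod 5).
    Reduce coefficients mod 5: 2·t ≡ 2 (mod 5).
    The inverse of 2 mod 5 is 3 (since 2·3 = 6 = 1·5 + 1), so t ≡ 3·2 = 6 ≡ 1 (mod 5).
    Then x = 77 + 84·1 = 161, valid modulo lcm(84, 10) = 420: x ≡ 161 (mod 420).
Verify: 161 mod 21 = 14, 161 mod 4 = 1, 161 mod 10 = 1.

x ≡ 161 (mod 420).


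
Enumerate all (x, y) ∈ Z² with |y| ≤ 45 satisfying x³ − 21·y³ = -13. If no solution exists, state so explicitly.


The equation is x³ - 21y³ = -13. For fixed y, x³ = 21·y³ − 13, so a solution requires the RHS to be a perfect cube.
Strategy: iterate y from -45 to 45, compute RHS = 21·y³ − 13, and check whether it is a (positive or negative) perfect cube.
Check small values of y:
  y = 0: RHS = -13 is not a perfect cube.
  y = 1: RHS = 8 = (2)³ ⇒ x = 2 works.
  y = -1: RHS = -34 is not a perfect cube.
  y = 2: RHS = 155 is not a perfect cube.
  y = -2: RHS = -181 is not a perfect cube.
  y = 3: RHS = 554 is not a perfect cube.
  y = -3: RHS = -580 is not a perfect cube.
Continuing, at y = 4: RHS = 1331 = (11)³ ⇒ x = 11 works.
Searching the remaining y in |y| ≤ 45 finds no further solutions.
Collected solutions: (2, 1), (11, 4).

Solutions (with |y| ≤ 45): (2, 1), (11, 4).


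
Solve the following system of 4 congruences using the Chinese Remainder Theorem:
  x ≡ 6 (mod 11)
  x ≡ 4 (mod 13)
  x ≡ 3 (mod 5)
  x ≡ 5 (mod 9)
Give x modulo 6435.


Product of moduli M = 11 · 13 · 5 · 9 = 6435.
Merge one congruence at a time:
  Start: x ≡ 6 (mod 11).
  Combine with x ≡ 4 (mod 13); new modulus lcm = 143.
    Write x = 6 + 11·t and substitute into x ≡ 4 (mod 13): 11·t ≡ 4 − 6 = -2 (mod 13).
    Reduce coefficients mod 13: 11·t ≡ 11 (mod 13).
    The inverse of 11 mod 13 is 6 (since 11·6 = 66 = 5·13 + 1), so t ≡ 6·11 = 66 ≡ 1 (mod 13).
    Then x = 6 + 11·1 = 17, valid modulo lcm(11, 13) = 143: x ≡ 17 (mod 143).
  Combine with x ≡ 3 (mod 5); new modulus lcm = 715.
    Write x = 17 + 143·t and substitute into x ≡ 3 (mod 5): 143·t ≡ 3 − 17 = -14 (mod 5).
    Reduce coefficients mod 5: 3·t ≡ 1 (mod 5).
    The inverse of 3 mod 5 is 2 (since 3·2 = 6 = 1·5 + 1), so t ≡ 2·1 = 2 ≡ 2 (mod 5).
    Then x = 17 + 143·2 = 303, valid modulo lcm(143, 5) = 715: x ≡ 303 (mod 715).
  Combine with x ≡ 5 (mod 9); new modulus lcm = 6435.
    Write x = 303 + 715·t and substitute into x ≡ 5 (mod 9): 715·t ≡ 5 − 303 = -298 (mod 9).
    Reduce coefficients mod 9: 4·t ≡ 8 (mod 9).
    The inverse of 4 mod 9 is 7 (since 4·7 = 28 = 3·9 + 1), so t ≡ 7·8 = 56 ≡ 2 (mod 9).
    Then x = 303 + 715·2 = 1733, valid modulo lcm(715, 9) = 6435: x ≡ 1733 (mod 6435).
Verify against each original: 1733 mod 11 = 6, 1733 mod 13 = 4, 1733 mod 5 = 3, 1733 mod 9 = 5.

x ≡ 1733 (mod 6435).


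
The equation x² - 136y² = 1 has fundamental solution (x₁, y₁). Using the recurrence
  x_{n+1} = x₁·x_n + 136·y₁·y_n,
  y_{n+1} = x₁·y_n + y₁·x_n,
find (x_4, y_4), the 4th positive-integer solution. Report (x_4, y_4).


Step 1: Find the fundamental solution (x₁, y₁) of x² - 136y² = 1.
  Expand √136 as a continued fraction. a₀ = ⌊√136⌋ = 11; iterate m_{k+1} = d_k·a_k − m_k, d_{k+1} = (136 − m_{k+1}²)/d_k, a_{k+1} = ⌊(a₀ + m_{k+1})/d_{k+1}⌋ (starting m₀ = 0, d₀ = 1), with convergents p_k = a_k·p_{k-1} + p_{k-2}, q_k = a_k·q_{k-1} + q_{k-2} (p₋₁ = 1, q₋₁ = 0):
  k = 0: a₀ = 11; p₀/q₀ = 11/1; p₀² − 136·q₀² = 121 − 136 = -15.
  k = 1: m = 11, d = 15, a = ⌊(11 + 11)/15⌋ = 1; p/q = (1·11 + 1)/(1·1 + 0) = 12/1; p² − 136·q² = 144 − 136 = 8.
  k = 2: m = 4, d = 8, a = ⌊(11 + 4)/8⌋ = 1; p/q = (1·12 + 11)/(1·1 + 1) = 23/2; p² − 136·q² = 529 − 544 = -15.
  k = 3: m = 4, d = 15, a = ⌊(11 + 4)/15⌋ = 1; p/q = (1·23 + 12)/(1·2 + 1) = 35/3; p² − 136·q² = 1225 − 1224 = 1.
  The first convergent with p² − 136·q² = 1 gives the fundamental solution (x₁, y₁) = (35, 3).
Step 2: Apply the recurrence (x_{n+1}, y_{n+1}) = (x₁x_n + 136y₁y_n, x₁y_n + y₁x_n) repeatedly.
  From (x_1, y_1) = (35, 3): x_2 = 35·35 + 136·3·3 = 2449; y_2 = 35·3 + 3·35 = 210.
  From (x_2, y_2) = (2449, 210): x_3 = 35·2449 + 136·3·210 = 171395; y_3 = 35·210 + 3·2449 = 14697.
  From (x_3, y_3) = (171395, 14697): x_4 = 35·171395 + 136·3·14697 = 11995201; y_4 = 35·14697 + 3·171395 = 1028580.
Step 3: Verify x_4² - 136·y_4² = 143884847030401 - 143884847030400 = 1 (should be 1). ✓

(x_1, y_1) = (35, 3); (x_4, y_4) = (11995201, 1028580).


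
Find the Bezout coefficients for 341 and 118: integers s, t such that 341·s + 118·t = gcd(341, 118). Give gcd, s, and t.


Euclidean algorithm on (341, 118) — divide until remainder is 0:
  341 = 2 · 118 + 105
  118 = 1 · 105 + 13
  105 = 8 · 13 + 1
  13 = 13 · 1 + 0
gcd(341, 118) = 1.
Track Bezout coefficients alongside the remainders: start with r₀ = 341 = a·1 + b·0 (s = 1, t = 0) and r₁ = 118 = a·0 + b·1 (s = 0, t = 1); each new remainder r_{k+1} = r_{k-1} − q_k·r_k inherits s_{k+1} = s_{k-1} − q_k·s_k, t_{k+1} = t_{k-1} − q_k·t_k, so r_k = a·s_k + b·t_k at every step:
  q = 2: r = 105, s = 1 − 2·0 = 1, t = 0 − 2·1 = -2  (check: 341·1 + 118·(-2) = 105)
  q = 1: r = 13, s = 0 − 1·1 = -1, t = 1 − 1·(-2) = 3  (check: 341·(-1) + 118·3 = 13)
  q = 8: r = 1, s = 1 − 8·(-1) = 9, t = -2 − 8·3 = -26  (check: 341·9 + 118·(-26) = 1)
The row with r = 1 (the gcd) gives the Bezout coefficients s = 9, t = -26.
Result: 341 · (9) + 118 · (-26) = 1.

gcd(341, 118) = 1; s = 9, t = -26 (check: 341·9 + 118·(-26) = 1).


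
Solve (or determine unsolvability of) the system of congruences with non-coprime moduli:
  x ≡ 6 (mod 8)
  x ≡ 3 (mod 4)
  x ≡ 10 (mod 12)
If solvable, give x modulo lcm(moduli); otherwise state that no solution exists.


Moduli 8, 4, 12 are not pairwise coprime, so CRT works modulo lcm(m_i) when all pairwise compatibility conditions hold.
Pairwise compatibility: gcd(m_i, m_j) must divide a_i - a_j for every pair.
Merge one congruence at a time:
  Start: x ≡ 6 (mod 8).
  Combine with x ≡ 3 (mod 4): gcd(8, 4) = 4, and 3 - 6 = -3 is NOT divisible by 4.
    ⇒ system is inconsistent (no integer solution).

No solution (the system is inconsistent).


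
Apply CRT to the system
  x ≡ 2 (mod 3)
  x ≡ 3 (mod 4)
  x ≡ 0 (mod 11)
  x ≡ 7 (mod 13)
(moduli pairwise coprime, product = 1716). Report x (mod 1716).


Product of moduli M = 3 · 4 · 11 · 13 = 1716.
Merge one congruence at a time:
  Start: x ≡ 2 (mod 3).
  Combine with x ≡ 3 (mod 4); new modulus lcm = 12.
    Write x = 2 + 3·t and substitute into x ≡ 3 (mod 4): 3·t ≡ 3 − 2 = 1 (mod 4).
    The inverse of 3 mod 4 is 3 (since 3·3 = 9 = 2·4 + 1), so t ≡ 3·1 = 3 ≡ 3 (mod 4).
    Then x = 2 + 3·3 = 11, valid modulo lcm(3, 4) = 12: x ≡ 11 (mod 12).
  Combine with x ≡ 0 (mod 11); new modulus lcm = 132.
    Write x = 11 + 12·t and substitute into x ≡ 0 (mod 11): 12·t ≡ 0 − 11 = -11 (mod 11).
    Reduce coefficients mod 11: 1·t ≡ 0 (mod 11).
    So t ≡ 0 (mod 11).
    Then x = 11 + 12·0 = 11, valid modulo lcm(12, 11) = 132: x ≡ 11 (mod 132).
  Combine with x ≡ 7 (mod 13); new modulus lcm = 1716.
    Write x = 11 + 132·t and substitute into x ≡ 7 (mod 13): 132·t ≡ 7 − 11 = -4 (mod 13).
    Reduce coefficients mod 13: 2·t ≡ 9 (mod 13).
    The inverse of 2 mod 13 is 7 (since 2·7 = 14 = 1·13 + 1), so t ≡ 7·9 = 63 ≡ 11 (mod 13).
    Then x = 11 + 132·11 = 1463, valid modulo lcm(132, 13) = 1716: x ≡ 1463 (mod 1716).
Verify against each original: 1463 mod 3 = 2, 1463 mod 4 = 3, 1463 mod 11 = 0, 1463 mod 13 = 7.

x ≡ 1463 (mod 1716).


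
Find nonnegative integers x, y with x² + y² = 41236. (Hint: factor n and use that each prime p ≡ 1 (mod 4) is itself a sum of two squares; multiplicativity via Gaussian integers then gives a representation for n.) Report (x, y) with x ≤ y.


Step 1: Factor n = 41236 = 2^2 · 13^2 · 61.
Step 2: Check the mod-4 condition on each prime factor: 2 = 2 (special); 13 ≡ 1 (mod 4), exponent 2; 61 ≡ 1 (mod 4), exponent 1.
All primes ≡ 3 (mod 4) appear to even exponent (or don't appear), so by the two-squares theorem n IS expressible as a sum of two squares.
Step 3: Build a representation. Group n = k² · m with k = 2 and m = 13 · 13 · 61 = 10309 (a product of primes ≡ 1 (mod 4)); a representation of m scales to one of n via (k·x)² + (k·y)² = k²(x² + y²). Each prime p ≡ 1 (mod 4) is itself a sum of two squares; find a² by testing p − a² for a perfect square:
  13: 13 − 1² = 12, 13 − 2² = 9 = 3² ⇒ 13 = 2² + 3².
  61: 61 − 1² = 60, 61 − 2² = 57, 61 − 3² = 52, 61 − 4² = 45, 61 − 5² = 36 = 6² ⇒ 61 = 5² + 6².
  Combine using the Brahmagupta–Fibonacci identity (a² + b²)(c² + d²) = (ac − bd)² + (ad + bc)² = (ac + bd)² + (ad − bc)²:
  13 · 13 = 169: from (2² + 3²)(2² + 3²), take (2·2 − 3·3, 2·3 + 3·2) = (4 − 9, 6 + 6) = (-5, 12); dropping signs (only squares matter) gives (5, 12); check 5² + 12² = 25 + 144 = 169 ✓.
  169 · 61 = 10309: from (5² + 12²)(5² + 6²), take (5·5 − 12·6, 5·6 + 12·5) = (25 − 72, 30 + 60) = (-47, 90); dropping signs (only squares matter) gives (47, 90); check 47² + 90² = 2209 + 8100 = 10309 ✓.
  Scale by k = 2: (2·47, 2·90) = (94, 180).
Step 4: Order so x ≤ y and verify: 94² + 180² = 8836 + 32400 = 41236 = n. ✓

n = 41236 = 94² + 180² (one valid representation with x ≤ y).


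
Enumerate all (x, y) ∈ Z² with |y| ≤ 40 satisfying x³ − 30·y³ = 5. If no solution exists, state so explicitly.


The equation is x³ - 30y³ = 5. For fixed y, x³ = 30·y³ + 5, so a solution requires the RHS to be a perfect cube.
Strategy: iterate y from -40 to 40, compute RHS = 30·y³ + 5, and check whether it is a (positive or negative) perfect cube.
Check small values of y:
  y = 0: RHS = 5 is not a perfect cube.
  y = 1: RHS = 35 is not a perfect cube.
  y = -1: RHS = -25 is not a perfect cube.
  y = 2: RHS = 245 is not a perfect cube.
  y = -2: RHS = -235 is not a perfect cube.
  y = 3: RHS = 815 is not a perfect cube.
  y = -3: RHS = -805 is not a perfect cube.
Continuing the search up to |y| = 40 finds no solutions either.
No (x, y) in the scanned range satisfies the equation.

No integer solutions with |y| ≤ 40.


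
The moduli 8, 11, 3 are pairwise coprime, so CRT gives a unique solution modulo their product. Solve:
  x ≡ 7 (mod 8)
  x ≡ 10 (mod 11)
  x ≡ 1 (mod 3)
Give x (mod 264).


Moduli 8, 11, 3 are pairwise coprime; by CRT there is a unique solution modulo M = 8 · 11 · 3 = 264.
Solve pairwise, accumulating the modulus:
  Start with x ≡ 7 (mod 8).
  Combine with x ≡ 10 (mod 11): since gcd(8, 11) = 1, we get a unique residue mod 88.
    Write x = 7 + 8·t and substitute into x ≡ 10 (mod 11): 8·t ≡ 10 − 7 = 3 (mod 11).
    The inverse of 8 mod 11 is 7 (since 8·7 = 56 = 5·11 + 1), so t ≡ 7·3 = 21 ≡ 10 (mod 11).
    Then x = 7 + 8·10 = 87, valid modulo lcm(8, 11) = 88: x ≡ 87 (mod 88).
  Combine with x ≡ 1 (mod 3): since gcd(88, 3) = 1, we get a unique residue mod 264.
    Write x = 87 + 88·t and substitute into x ≡ 1 (mod 3): 88·t ≡ 1 − 87 = -86 (mod 3).
    Reduce coefficients mod 3: 1·t ≡ 1 (mod 3).
    So t ≡ 1 (mod 3).
    Then x = 87 + 88·1 = 175, valid modulo lcm(88, 3) = 264: x ≡ 175 (mod 264).
Verify: 175 mod 8 = 7 ✓, 175 mod 11 = 10 ✓, 175 mod 3 = 1 ✓.

x ≡ 175 (mod 264).


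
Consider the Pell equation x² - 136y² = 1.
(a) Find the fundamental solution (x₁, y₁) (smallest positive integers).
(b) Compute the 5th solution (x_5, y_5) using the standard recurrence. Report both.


Step 1: Find the fundamental solution (x₁, y₁) of x² - 136y² = 1.
  Expand √136 as a continued fraction. a₀ = ⌊√136⌋ = 11; iterate m_{k+1} = d_k·a_k − m_k, d_{k+1} = (136 − m_{k+1}²)/d_k, a_{k+1} = ⌊(a₀ + m_{k+1})/d_{k+1}⌋ (starting m₀ = 0, d₀ = 1), with convergents p_k = a_k·p_{k-1} + p_{k-2}, q_k = a_k·q_{k-1} + q_{k-2} (p₋₁ = 1, q₋₁ = 0):
  k = 0: a₀ = 11; p₀/q₀ = 11/1; p₀² − 136·q₀² = 121 − 136 = -15.
  k = 1: m = 11, d = 15, a = ⌊(11 + 11)/15⌋ = 1; p/q = (1·11 + 1)/(1·1 + 0) = 12/1; p² − 136·q² = 144 − 136 = 8.
  k = 2: m = 4, d = 8, a = ⌊(11 + 4)/8⌋ = 1; p/q = (1·12 + 11)/(1·1 + 1) = 23/2; p² − 136·q² = 529 − 544 = -15.
  k = 3: m = 4, d = 15, a = ⌊(11 + 4)/15⌋ = 1; p/q = (1·23 + 12)/(1·2 + 1) = 35/3; p² − 136·q² = 1225 − 1224 = 1.
  The first convergent with p² − 136·q² = 1 gives the fundamental solution (x₁, y₁) = (35, 3).
Step 2: Apply the recurrence (x_{n+1}, y_{n+1}) = (x₁x_n + 136y₁y_n, x₁y_n + y₁x_n) repeatedly.
  From (x_1, y_1) = (35, 3): x_2 = 35·35 + 136·3·3 = 2449; y_2 = 35·3 + 3·35 = 210.
  From (x_2, y_2) = (2449, 210): x_3 = 35·2449 + 136·3·210 = 171395; y_3 = 35·210 + 3·2449 = 14697.
  From (x_3, y_3) = (171395, 14697): x_4 = 35·171395 + 136·3·14697 = 11995201; y_4 = 35·14697 + 3·171395 = 1028580.
  From (x_4, y_4) = (11995201, 1028580): x_5 = 35·11995201 + 136·3·1028580 = 839492675; y_5 = 35·1028580 + 3·11995201 = 71985903.
Step 3: Verify x_5² - 136·y_5² = 704747951378655625 - 704747951378655624 = 1 (should be 1). ✓

(x_1, y_1) = (35, 3); (x_5, y_5) = (839492675, 71985903).


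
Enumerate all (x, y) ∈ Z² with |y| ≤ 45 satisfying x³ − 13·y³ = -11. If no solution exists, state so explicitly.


The equation is x³ - 13y³ = -11. For fixed y, x³ = 13·y³ − 11, so a solution requires the RHS to be a perfect cube.
Strategy: iterate y from -45 to 45, compute RHS = 13·y³ − 11, and check whether it is a (positive or negative) perfect cube.
Check small values of y:
  y = 0: RHS = -11 is not a perfect cube.
  y = 1: RHS = 2 is not a perfect cube.
  y = -1: RHS = -24 is not a perfect cube.
  y = 2: RHS = 93 is not a perfect cube.
  y = -2: RHS = -115 is not a perfect cube.
  y = 3: RHS = 340 is not a perfect cube.
  y = -3: RHS = -362 is not a perfect cube.
Continuing the search up to |y| = 45 finds no solutions either.
No (x, y) in the scanned range satisfies the equation.

No integer solutions with |y| ≤ 45.


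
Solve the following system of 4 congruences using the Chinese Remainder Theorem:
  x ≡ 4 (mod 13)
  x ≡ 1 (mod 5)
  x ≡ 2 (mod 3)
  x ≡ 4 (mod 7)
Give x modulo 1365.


Product of moduli M = 13 · 5 · 3 · 7 = 1365.
Merge one congruence at a time:
  Start: x ≡ 4 (mod 13).
  Combine with x ≡ 1 (mod 5); new modulus lcm = 65.
    Write x = 4 + 13·t and substitute into x ≡ 1 (mod 5): 13·t ≡ 1 − 4 = -3 (mod 5).
    Reduce coefficients mod 5: 3·t ≡ 2 (mod 5).
    The inverse of 3 mod 5 is 2 (since 3·2 = 6 = 1·5 + 1), so t ≡ 2·2 = 4 ≡ 4 (mod 5).
    Then x = 4 + 13·4 = 56, valid modulo lcm(13, 5) = 65: x ≡ 56 (mod 65).
  Combine with x ≡ 2 (mod 3); new modulus lcm = 195.
    Write x = 56 + 65·t and substitute into x ≡ 2 (mod 3): 65·t ≡ 2 − 56 = -54 (mod 3).
    Reduce coefficients mod 3: 2·t ≡ 0 (mod 3).
    The inverse of 2 mod 3 is 2 (since 2·2 = 4 = 1·3 + 1), so t ≡ 2·0 = 0 ≡ 0 (mod 3).
    Then x = 56 + 65·0 = 56, valid modulo lcm(65, 3) = 195: x ≡ 56 (mod 195).
  Combine with x ≡ 4 (mod 7); new modulus lcm = 1365.
    Write x = 56 + 195·t and substitute into x ≡ 4 (mod 7): 195·t ≡ 4 − 56 = -52 (mod 7).
    Reduce coefficients mod 7: 6·t ≡ 4 (mod 7).
    The inverse of 6 mod 7 is 6 (since 6·6 = 36 = 5·7 + 1), so t ≡ 6·4 = 24 ≡ 3 (mod 7).
    Then x = 56 + 195·3 = 641, valid modulo lcm(195, 7) = 1365: x ≡ 641 (mod 1365).
Verify against each original: 641 mod 13 = 4, 641 mod 5 = 1, 641 mod 3 = 2, 641 mod 7 = 4.

x ≡ 641 (mod 1365).


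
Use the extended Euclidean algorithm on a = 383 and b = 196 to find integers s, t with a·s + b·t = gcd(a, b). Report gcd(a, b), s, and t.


Euclidean algorithm on (383, 196) — divide until remainder is 0:
  383 = 1 · 196 + 187
  196 = 1 · 187 + 9
  187 = 20 · 9 + 7
  9 = 1 · 7 + 2
  7 = 3 · 2 + 1
  2 = 2 · 1 + 0
gcd(383, 196) = 1.
Track Bezout coefficients alongside the remainders: start with r₀ = 383 = a·1 + b·0 (s = 1, t = 0) and r₁ = 196 = a·0 + b·1 (s = 0, t = 1); each new remainder r_{k+1} = r_{k-1} − q_k·r_k inherits s_{k+1} = s_{k-1} − q_k·s_k, t_{k+1} = t_{k-1} − q_k·t_k, so r_k = a·s_k + b·t_k at every step:
  q = 1: r = 187, s = 1 − 1·0 = 1, t = 0 − 1·1 = -1  (check: 383·1 + 196·(-1) = 187)
  q = 1: r = 9, s = 0 − 1·1 = -1, t = 1 − 1·(-1) = 2  (check: 383·(-1) + 196·2 = 9)
  q = 20: r = 7, s = 1 − 20·(-1) = 21, t = -1 − 20·2 = -41  (check: 383·21 + 196·(-41) = 7)
  q = 1: r = 2, s = -1 − 1·21 = -22, t = 2 − 1·(-41) = 43  (check: 383·(-22) + 196·43 = 2)
  q = 3: r = 1, s = 21 − 3·(-22) = 87, t = -41 − 3·43 = -170  (check: 383·87 + 196·(-170) = 1)
The row with r = 1 (the gcd) gives the Bezout coefficients s = 87, t = -170.
Result: 383 · (87) + 196 · (-170) = 1.

gcd(383, 196) = 1; s = 87, t = -170 (check: 383·87 + 196·(-170) = 1).


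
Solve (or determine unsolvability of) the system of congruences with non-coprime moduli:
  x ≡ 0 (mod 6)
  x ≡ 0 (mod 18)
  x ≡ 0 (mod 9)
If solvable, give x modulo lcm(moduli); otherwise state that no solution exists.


Moduli 6, 18, 9 are not pairwise coprime, so CRT works modulo lcm(m_i) when all pairwise compatibility conditions hold.
Pairwise compatibility: gcd(m_i, m_j) must divide a_i - a_j for every pair.
Merge one congruence at a time:
  Start: x ≡ 0 (mod 6).
  Combine with x ≡ 0 (mod 18): gcd(6, 18) = 6; 0 - 0 = 0, which IS divisible by 6, so compatible.
    Write x = 0 + 6·t and substitute into x ≡ 0 (mod 18): 6·t ≡ 0 − 0 = 0 (mod 18).
    Divide the congruence (and modulus) by g = 6: 1·t ≡ 0 (mod 3).
    So t ≡ 0 (mod 3).
    Then x = 0 + 6·0 = 0, valid modulo lcm(6, 18) = 18: x ≡ 0 (mod 18).
  Combine with x ≡ 0 (mod 9): gcd(18, 9) = 9; 0 - 0 = 0, which IS divisible by 9, so compatible.
    Write x = 0 + 18·t and substitute into x ≡ 0 (mod 9): 18·t ≡ 0 − 0 = 0 (mod 9).
    Divide the congruence (and modulus) by g = 9: 2·t ≡ 0 (mod 1).
    Modulo 1 every t works; take t = 0.
    Then x = 0 + 18·0 = 0, valid modulo lcm(18, 9) = 18: x ≡ 0 (mod 18).
Verify: 0 mod 6 = 0, 0 mod 18 = 0, 0 mod 9 = 0.

x ≡ 0 (mod 18).


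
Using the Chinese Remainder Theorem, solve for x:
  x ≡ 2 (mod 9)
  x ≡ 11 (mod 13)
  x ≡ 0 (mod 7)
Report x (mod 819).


Moduli 9, 13, 7 are pairwise coprime; by CRT there is a unique solution modulo M = 9 · 13 · 7 = 819.
Solve pairwise, accumulating the modulus:
  Start with x ≡ 2 (mod 9).
  Combine with x ≡ 11 (mod 13): since gcd(9, 13) = 1, we get a unique residue mod 117.
    Write x = 2 + 9·t and substitute into x ≡ 11 (mod 13): 9·t ≡ 11 − 2 = 9 (mod 13).
    The inverse of 9 mod 13 is 3 (since 9·3 = 27 = 2·13 + 1), so t ≡ 3·9 = 27 ≡ 1 (mod 13).
    Then x = 2 + 9·1 = 11, valid modulo lcm(9, 13) = 117: x ≡ 11 (mod 117).
  Combine with x ≡ 0 (mod 7): since gcd(117, 7) = 1, we get a unique residue mod 819.
    Write x = 11 + 117·t and substitute into x ≡ 0 (mod 7): 117·t ≡ 0 − 11 = -11 (mod 7).
    Reduce coefficients mod 7: 5·t ≡ 3 (mod 7).
    The inverse of 5 mod 7 is 3 (since 5·3 = 15 = 2·7 + 1), so t ≡ 3·3 = 9 ≡ 2 (mod 7).
    Then x = 11 + 117·2 = 245, valid modulo lcm(117, 7) = 819: x ≡ 245 (mod 819).
Verify: 245 mod 9 = 2 ✓, 245 mod 13 = 11 ✓, 245 mod 7 = 0 ✓.

x ≡ 245 (mod 819).


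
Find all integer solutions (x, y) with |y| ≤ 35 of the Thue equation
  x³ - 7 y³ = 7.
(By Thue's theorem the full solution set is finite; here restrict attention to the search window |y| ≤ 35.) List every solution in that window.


The equation is x³ - 7y³ = 7. For fixed y, x³ = 7·y³ + 7, so a solution requires the RHS to be a perfect cube.
Strategy: iterate y from -35 to 35, compute RHS = 7·y³ + 7, and check whether it is a (positive or negative) perfect cube.
Check small values of y:
  y = 0: RHS = 7 is not a perfect cube.
  y = 1: RHS = 14 is not a perfect cube.
  y = -1: RHS = 0 = (0)³ ⇒ x = 0 works.
  y = 2: RHS = 63 is not a perfect cube.
  y = -2: RHS = -49 is not a perfect cube.
  y = 3: RHS = 196 is not a perfect cube.
  y = -3: RHS = -182 is not a perfect cube.
Continuing the search up to |y| = 35 finds no further solutions beyond those listed.
Collected solutions: (0, -1).

Solutions (with |y| ≤ 35): (0, -1).
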